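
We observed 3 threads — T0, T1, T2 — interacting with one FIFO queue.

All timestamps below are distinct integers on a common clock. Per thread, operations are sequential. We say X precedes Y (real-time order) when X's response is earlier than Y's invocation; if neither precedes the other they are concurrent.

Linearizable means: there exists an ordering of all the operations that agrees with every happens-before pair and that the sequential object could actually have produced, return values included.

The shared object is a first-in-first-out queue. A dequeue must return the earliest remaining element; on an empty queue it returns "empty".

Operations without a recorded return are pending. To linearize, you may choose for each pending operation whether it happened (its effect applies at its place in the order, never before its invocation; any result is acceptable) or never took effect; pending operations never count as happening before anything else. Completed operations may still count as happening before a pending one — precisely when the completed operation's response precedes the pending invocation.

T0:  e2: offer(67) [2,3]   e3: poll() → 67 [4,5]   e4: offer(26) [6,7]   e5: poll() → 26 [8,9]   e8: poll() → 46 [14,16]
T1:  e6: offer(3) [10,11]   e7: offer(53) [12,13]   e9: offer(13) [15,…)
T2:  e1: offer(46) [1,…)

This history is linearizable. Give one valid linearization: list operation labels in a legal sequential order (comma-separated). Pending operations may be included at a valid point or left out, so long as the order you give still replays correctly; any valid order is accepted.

after step 1 (e2 offer(67)): queue <67>
after step 2 (e3 poll() → 67): queue <>
after step 3 (e4 offer(26)): queue <26>
after step 4 (e1 offer(46) (pending, included)): queue <26,46>
after step 5 (e5 poll() → 26): queue <46>
after step 6 (e6 offer(3)): queue <46,3>
after step 7 (e7 offer(53)): queue <46,3,53>
after step 8 (e8 poll() → 46): queue <3,53>

e2, e3, e4, e1, e5, e6, e7, e8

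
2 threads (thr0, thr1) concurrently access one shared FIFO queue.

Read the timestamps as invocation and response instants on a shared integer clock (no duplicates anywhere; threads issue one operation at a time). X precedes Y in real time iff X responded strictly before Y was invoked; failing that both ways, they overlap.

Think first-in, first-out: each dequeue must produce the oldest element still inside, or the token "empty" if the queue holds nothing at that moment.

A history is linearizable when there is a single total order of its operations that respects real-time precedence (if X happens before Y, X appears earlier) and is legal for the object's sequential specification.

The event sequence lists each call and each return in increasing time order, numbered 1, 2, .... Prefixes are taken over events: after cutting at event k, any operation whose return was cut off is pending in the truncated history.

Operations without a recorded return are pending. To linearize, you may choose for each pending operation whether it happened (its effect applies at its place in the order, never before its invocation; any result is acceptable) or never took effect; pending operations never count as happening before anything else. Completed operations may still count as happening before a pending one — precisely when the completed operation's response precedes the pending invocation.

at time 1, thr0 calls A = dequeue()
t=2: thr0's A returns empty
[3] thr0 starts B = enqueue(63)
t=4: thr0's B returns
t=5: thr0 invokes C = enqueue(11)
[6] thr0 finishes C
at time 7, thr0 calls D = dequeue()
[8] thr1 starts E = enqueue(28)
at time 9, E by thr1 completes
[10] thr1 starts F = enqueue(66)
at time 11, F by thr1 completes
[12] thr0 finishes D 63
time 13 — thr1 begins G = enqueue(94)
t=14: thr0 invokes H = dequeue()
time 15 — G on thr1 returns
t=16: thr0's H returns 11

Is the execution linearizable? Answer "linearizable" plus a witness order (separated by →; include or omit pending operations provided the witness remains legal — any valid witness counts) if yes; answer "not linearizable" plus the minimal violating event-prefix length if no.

linearizable — witness: A → B → C → D → E → F → G → H

after step 1 (A dequeue() → empty): queue <>
after step 2 (B enqueue(63)): queue <63>
after step 3 (C enqueue(11)): queue <63,11>
after step 4 (D dequeue() → 63): queue <11>
after step 5 (E enqueue(28)): queue <11,28>
after step 6 (F enqueue(66)): queue <11,28,66>
after step 7 (G enqueue(94)): queue <11,28,66,94>
after step 8 (H dequeue() → 11): queue <28,66,94>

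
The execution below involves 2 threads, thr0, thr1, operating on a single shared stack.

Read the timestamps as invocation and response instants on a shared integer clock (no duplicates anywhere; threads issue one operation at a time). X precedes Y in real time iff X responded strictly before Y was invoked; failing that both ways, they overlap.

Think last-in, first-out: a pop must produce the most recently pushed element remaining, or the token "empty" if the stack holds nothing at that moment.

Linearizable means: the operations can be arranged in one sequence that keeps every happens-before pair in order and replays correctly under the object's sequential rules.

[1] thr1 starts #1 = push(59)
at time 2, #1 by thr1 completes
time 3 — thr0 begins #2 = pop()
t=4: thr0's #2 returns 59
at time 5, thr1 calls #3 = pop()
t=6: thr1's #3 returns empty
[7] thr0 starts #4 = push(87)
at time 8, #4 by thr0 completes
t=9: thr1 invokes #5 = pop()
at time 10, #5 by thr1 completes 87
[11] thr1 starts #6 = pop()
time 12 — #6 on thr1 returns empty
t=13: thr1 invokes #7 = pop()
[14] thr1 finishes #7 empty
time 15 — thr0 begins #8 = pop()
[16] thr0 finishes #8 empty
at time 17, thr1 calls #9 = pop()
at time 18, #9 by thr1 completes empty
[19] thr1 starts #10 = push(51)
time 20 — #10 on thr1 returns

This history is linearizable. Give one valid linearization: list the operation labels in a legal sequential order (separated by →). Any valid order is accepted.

1. #1 push(59), leaving stack <59>
2. #2 pop() → 59, leaving stack <>
3. #3 pop() → empty, leaving stack <>
4. #4 push(87), leaving stack <87>
5. #5 pop() → 87, leaving stack <>
6. #6 pop() → empty, leaving stack <>
7. #7 pop() → empty, leaving stack <>
8. #8 pop() → empty, leaving stack <>
9. #9 pop() → empty, leaving stack <>
10. #10 push(51), leaving stack <51>

#1 → #2 → #3 → #4 → #5 → #6 → #7 → #8 → #9 → #10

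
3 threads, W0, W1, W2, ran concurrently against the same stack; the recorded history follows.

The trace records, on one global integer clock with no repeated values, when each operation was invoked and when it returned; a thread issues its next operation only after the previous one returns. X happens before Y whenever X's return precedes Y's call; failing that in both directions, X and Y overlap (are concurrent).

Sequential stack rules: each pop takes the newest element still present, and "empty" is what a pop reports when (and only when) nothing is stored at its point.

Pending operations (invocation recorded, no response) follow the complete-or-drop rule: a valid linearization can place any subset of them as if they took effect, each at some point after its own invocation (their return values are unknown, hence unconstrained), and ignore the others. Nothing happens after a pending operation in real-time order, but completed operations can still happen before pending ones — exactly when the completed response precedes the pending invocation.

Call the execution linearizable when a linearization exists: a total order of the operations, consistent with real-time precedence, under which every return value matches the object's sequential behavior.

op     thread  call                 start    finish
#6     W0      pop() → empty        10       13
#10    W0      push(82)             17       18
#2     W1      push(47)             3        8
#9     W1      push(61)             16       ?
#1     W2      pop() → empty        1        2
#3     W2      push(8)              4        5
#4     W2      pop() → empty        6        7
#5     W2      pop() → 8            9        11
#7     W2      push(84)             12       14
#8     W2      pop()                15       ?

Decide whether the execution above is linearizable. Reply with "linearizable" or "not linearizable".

not linearizable

already the first 7 events (up to #4's response at time 7) admit no linearization; the first 6 still do
the sole real-time-consistent order of 3 completed operations fails the stack replay
completion choices over the 1 pending operation (#2) were checked; none helps
take #1, #3, #4 (pending dropped): step 3 already fails, because #4 pop() → empty cannot occur there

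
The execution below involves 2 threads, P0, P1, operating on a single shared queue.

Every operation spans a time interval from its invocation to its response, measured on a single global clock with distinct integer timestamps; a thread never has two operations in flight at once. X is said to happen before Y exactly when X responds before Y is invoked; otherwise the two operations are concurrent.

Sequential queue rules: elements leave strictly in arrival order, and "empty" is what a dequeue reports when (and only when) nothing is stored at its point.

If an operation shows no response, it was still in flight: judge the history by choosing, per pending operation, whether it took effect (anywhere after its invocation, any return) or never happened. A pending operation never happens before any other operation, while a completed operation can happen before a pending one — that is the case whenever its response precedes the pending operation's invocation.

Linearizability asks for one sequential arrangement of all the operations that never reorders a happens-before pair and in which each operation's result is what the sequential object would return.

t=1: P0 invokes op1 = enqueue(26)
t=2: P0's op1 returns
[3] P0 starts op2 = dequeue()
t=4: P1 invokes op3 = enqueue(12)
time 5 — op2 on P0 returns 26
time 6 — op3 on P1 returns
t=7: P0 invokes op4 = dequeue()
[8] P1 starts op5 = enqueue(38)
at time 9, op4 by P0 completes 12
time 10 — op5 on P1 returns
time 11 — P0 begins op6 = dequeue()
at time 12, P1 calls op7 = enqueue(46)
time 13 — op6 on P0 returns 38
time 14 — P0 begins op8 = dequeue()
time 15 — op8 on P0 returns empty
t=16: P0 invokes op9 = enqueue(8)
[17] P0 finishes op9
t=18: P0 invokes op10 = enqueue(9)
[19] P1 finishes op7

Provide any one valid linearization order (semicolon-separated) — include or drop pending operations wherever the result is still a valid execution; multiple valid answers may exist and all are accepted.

after step 1 (op1 enqueue(26)): queue <26>
after step 2 (op2 dequeue() → 26): queue <>
after step 3 (op3 enqueue(12)): queue <12>
after step 4 (op4 dequeue() → 12): queue <>
after step 5 (op5 enqueue(38)): queue <38>
after step 6 (op6 dequeue() → 38): queue <>
after step 7 (op8 dequeue() → empty): queue <>
after step 8 (op7 enqueue(46)): queue <46>
after step 9 (op9 enqueue(8)): queue <46,8>

op1; op2; op3; op4; op5; op6; op8; op7; op9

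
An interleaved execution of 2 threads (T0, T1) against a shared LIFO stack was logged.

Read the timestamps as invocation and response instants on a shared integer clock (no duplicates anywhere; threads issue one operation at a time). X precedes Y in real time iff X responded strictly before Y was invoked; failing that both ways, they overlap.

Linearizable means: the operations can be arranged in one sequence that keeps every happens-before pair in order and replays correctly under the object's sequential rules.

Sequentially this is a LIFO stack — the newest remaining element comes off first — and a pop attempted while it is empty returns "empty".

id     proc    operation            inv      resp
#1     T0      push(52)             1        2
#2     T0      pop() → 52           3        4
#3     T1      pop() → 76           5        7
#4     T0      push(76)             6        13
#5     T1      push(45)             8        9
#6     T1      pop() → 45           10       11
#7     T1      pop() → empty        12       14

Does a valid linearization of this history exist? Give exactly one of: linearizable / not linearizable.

one valid linearization: #1, #2, #4, #3, #5, #6, #7
1. #1 push(52), leaving stack <52>
2. #2 pop() → 52, leaving stack <>
3. #4 push(76), leaving stack <76>
4. #3 pop() → 76, leaving stack <>
5. #5 push(45), leaving stack <45>
6. #6 pop() → 45, leaving stack <>
7. #7 pop() → empty, leaving stack <>

linearizable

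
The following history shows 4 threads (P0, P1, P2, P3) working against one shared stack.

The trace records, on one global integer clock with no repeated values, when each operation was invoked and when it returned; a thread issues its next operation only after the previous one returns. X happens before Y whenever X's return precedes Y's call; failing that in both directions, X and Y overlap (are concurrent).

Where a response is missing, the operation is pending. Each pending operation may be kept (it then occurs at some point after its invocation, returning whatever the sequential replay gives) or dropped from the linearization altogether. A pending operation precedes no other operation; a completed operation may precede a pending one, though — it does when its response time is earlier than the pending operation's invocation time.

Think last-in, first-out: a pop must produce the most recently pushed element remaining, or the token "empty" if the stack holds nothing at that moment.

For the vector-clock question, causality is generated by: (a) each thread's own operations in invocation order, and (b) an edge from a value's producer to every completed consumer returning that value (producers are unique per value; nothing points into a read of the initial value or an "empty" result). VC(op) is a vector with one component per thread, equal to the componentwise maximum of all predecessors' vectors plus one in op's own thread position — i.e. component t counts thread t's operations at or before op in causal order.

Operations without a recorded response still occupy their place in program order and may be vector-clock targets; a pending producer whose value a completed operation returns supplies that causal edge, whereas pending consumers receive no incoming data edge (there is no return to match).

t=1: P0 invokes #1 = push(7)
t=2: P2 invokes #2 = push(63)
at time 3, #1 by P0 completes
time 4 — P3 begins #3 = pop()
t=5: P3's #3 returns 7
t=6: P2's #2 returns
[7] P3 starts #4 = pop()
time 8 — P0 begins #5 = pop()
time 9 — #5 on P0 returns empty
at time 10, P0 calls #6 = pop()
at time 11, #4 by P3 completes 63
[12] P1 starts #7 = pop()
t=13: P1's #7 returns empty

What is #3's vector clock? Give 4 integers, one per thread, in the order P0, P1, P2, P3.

root op #2, invoked 2: fresh clock plus P2's own tick → (0, 0, 1, 0)
root op #7, invoked 12: fresh clock plus P1's own tick → (0, 1, 0, 0)
root op #1, invoked 1: fresh clock plus P0's own tick → (1, 0, 0, 0)
merge at #3 (invoked 4): VC(#1)=(1, 0, 0, 0), own-thread bump on P3 → (1, 0, 0, 1)
merge at #5 (invoked 8): VC(#1)=(1, 0, 0, 0), own-thread bump on P0 → (2, 0, 0, 0)
merge at #6 (invoked 10): VC(#5)=(2, 0, 0, 0), own-thread bump on P0 → (3, 0, 0, 0)
merge at #4 (invoked 7): VC(#2)=(0, 0, 1, 0), VC(#3)=(1, 0, 0, 1), own-thread bump on P3 → (1, 0, 1, 2)
target: VC(#3) = (1, 0, 0, 1)

(1, 0, 0, 1)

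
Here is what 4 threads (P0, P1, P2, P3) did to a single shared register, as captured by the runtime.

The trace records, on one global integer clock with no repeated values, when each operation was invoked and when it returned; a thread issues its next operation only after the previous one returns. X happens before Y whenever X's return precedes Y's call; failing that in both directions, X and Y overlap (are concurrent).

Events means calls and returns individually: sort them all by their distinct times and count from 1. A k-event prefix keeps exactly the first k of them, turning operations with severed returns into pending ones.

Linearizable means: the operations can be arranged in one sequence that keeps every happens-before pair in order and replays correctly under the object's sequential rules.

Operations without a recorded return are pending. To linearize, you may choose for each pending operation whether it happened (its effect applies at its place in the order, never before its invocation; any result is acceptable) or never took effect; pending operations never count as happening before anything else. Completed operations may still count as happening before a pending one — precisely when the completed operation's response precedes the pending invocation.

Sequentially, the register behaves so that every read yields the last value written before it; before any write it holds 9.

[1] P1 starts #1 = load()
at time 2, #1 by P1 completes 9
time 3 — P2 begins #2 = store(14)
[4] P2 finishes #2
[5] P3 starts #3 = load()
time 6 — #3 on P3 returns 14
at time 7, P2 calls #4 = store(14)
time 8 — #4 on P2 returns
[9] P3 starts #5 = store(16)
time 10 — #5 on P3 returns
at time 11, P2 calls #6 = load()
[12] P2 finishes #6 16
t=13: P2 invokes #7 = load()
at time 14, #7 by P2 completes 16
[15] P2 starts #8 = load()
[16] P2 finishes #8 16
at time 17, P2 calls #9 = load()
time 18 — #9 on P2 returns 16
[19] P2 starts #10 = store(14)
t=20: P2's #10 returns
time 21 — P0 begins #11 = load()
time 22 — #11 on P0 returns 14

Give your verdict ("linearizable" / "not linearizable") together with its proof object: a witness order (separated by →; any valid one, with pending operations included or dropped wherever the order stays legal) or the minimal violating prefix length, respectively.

linearizable — witness: #1 → #2 → #3 → #4 → #5 → #6 → #7 → #8 → #9 → #10 → #11

1. #1 load() → 9, leaving value 9
2. #2 store(14), leaving value 14
3. #3 load() → 14, leaving value 14
4. #4 store(14), leaving value 14
5. #5 store(16), leaving value 16
6. #6 load() → 16, leaving value 16
7. #7 load() → 16, leaving value 16
8. #8 load() → 16, leaving value 16
9. #9 load() → 16, leaving value 16
10. #10 store(14), leaving value 14
11. #11 load() → 14, leaving value 14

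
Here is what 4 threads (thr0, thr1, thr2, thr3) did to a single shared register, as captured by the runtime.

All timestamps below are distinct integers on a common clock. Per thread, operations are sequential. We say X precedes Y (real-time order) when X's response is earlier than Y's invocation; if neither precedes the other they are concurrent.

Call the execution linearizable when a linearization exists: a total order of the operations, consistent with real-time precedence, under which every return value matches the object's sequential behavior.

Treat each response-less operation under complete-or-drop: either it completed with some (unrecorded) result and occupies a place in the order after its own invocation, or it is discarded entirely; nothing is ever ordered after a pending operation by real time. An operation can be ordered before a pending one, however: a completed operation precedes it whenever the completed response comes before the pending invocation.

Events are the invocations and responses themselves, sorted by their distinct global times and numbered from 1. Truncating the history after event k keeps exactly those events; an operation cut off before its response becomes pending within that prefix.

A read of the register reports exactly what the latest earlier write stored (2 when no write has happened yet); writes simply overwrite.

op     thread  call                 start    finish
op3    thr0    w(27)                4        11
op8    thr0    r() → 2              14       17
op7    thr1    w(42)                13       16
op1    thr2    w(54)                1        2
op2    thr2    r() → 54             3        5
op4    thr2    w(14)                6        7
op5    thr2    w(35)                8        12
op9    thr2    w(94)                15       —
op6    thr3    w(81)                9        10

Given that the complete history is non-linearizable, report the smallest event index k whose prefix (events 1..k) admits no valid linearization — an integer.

17

events 1..16 are linearizable; a witness order is op1, op2, op3, op4, op5, op6, op7:
step 1: op1 w(54) — value 54
step 2: op2 r() → 54 — value 54
step 3: op3 w(27) — value 27
step 4: op4 w(14) — value 14
step 5: op5 w(35) — value 35
step 6: op6 w(81) — value 81
step 7: op7 w(42) — value 42
adding event 17 (op8 responds at 17) leaves no legal real-time order
completion choices over the 1 pending operation (op9) were checked; none helps
e.g. op1, op2, op3, op4, op5, op6, op7, op8 (pending dropped): illegal at step 8, since op8 r() → 2 cannot apply there
e.g. op1, op2, op3, op4, op5, op6, op8, op7 (pending dropped): illegal at step 7, since op8 r() → 2 cannot apply there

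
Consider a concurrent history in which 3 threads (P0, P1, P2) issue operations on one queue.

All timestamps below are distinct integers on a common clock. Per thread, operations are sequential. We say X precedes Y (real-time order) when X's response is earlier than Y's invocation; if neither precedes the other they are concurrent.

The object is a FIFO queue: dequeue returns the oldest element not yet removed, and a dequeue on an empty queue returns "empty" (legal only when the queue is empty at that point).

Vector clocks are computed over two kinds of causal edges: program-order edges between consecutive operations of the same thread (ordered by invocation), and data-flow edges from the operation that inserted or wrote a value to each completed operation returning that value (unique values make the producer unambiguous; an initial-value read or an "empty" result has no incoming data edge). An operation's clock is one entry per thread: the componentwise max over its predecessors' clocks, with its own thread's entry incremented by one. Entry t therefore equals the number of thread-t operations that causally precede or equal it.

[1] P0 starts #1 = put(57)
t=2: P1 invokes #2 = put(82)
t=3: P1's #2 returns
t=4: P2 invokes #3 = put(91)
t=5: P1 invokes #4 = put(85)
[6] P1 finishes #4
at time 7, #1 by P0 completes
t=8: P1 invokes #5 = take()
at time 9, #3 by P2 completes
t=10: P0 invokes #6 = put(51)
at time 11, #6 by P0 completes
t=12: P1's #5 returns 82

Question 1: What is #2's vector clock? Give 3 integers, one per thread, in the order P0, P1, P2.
Answer: (0, 1, 0)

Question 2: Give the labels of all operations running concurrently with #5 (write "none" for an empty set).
Answer: #3, #6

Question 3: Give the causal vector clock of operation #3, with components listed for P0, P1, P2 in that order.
Answer: (0, 0, 1)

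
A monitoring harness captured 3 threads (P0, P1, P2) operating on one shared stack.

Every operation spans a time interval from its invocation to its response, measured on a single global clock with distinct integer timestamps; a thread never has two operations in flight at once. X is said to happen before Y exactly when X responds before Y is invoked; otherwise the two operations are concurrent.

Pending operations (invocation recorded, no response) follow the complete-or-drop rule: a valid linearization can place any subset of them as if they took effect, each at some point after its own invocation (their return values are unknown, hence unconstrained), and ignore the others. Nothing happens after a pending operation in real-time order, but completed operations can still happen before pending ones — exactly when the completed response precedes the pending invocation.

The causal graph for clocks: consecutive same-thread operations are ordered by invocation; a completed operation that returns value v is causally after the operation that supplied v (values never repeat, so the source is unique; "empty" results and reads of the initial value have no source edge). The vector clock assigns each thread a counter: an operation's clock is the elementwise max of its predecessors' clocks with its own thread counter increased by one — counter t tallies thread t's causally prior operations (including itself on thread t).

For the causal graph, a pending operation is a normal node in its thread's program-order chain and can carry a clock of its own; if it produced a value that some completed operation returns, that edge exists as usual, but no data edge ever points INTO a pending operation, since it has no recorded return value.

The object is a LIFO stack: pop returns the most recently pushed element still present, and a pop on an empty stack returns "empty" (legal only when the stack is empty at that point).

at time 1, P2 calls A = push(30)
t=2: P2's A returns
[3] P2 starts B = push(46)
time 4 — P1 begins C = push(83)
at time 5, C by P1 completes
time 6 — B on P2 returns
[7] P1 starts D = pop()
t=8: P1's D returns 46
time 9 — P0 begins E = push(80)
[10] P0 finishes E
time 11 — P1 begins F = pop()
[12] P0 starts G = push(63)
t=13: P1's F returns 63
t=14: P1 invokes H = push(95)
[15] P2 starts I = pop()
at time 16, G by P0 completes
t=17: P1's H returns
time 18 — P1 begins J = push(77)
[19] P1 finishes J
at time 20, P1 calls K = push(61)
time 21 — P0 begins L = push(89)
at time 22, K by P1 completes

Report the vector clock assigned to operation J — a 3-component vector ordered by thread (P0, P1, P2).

A, invoked 1, has no incoming edges; only P2's bump applies → (0, 0, 1)
C, invoked 4, has no incoming edges; only P1's bump applies → (0, 1, 0)
E, invoked 9, has no incoming edges; only P0's bump applies → (1, 0, 0)
merge at B (invoked 3): VC(A)=(0, 0, 1), own-thread bump on P2 → (0, 0, 2)
merge at G (invoked 12): VC(E)=(1, 0, 0), own-thread bump on P0 → (2, 0, 0)
merge at I (invoked 15): VC(B)=(0, 0, 2), own-thread bump on P2 → (0, 0, 3)
merge at L (invoked 21): VC(G)=(2, 0, 0), own-thread bump on P0 → (3, 0, 0)
merge at D (invoked 7): VC(B)=(0, 0, 2), VC(C)=(0, 1, 0), own-thread bump on P1 → (0, 2, 2)
merge at F (invoked 11): VC(D)=(0, 2, 2), VC(G)=(2, 0, 0), own-thread bump on P1 → (2, 3, 2)
merge at H (invoked 14): VC(F)=(2, 3, 2), own-thread bump on P1 → (2, 4, 2)
merge at J (invoked 18): VC(H)=(2, 4, 2), own-thread bump on P1 → (2, 5, 2)
merge at K (invoked 20): VC(J)=(2, 5, 2), own-thread bump on P1 → (2, 6, 2)
target: VC(J) = (2, 5, 2)

(2, 5, 2)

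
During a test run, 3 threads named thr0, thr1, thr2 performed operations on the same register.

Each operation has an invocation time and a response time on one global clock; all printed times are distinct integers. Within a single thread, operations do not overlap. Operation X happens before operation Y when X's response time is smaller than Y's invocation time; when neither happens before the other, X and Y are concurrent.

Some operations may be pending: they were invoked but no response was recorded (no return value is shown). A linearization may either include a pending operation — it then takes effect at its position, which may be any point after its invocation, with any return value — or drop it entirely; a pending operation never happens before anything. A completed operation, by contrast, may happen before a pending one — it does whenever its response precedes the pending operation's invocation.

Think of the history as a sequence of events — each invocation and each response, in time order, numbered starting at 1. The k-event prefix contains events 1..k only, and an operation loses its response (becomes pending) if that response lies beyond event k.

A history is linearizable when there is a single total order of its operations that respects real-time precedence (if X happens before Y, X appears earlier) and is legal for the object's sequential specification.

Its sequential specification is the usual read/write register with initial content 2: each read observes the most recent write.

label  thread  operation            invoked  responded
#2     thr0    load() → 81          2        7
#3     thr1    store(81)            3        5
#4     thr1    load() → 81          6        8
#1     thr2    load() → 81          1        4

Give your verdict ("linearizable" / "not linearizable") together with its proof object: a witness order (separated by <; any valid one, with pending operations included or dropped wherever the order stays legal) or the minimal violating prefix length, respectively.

1. #3 store(81), leaving value 81
2. #1 load() → 81, leaving value 81
3. #2 load() → 81, leaving value 81
4. #4 load() → 81, leaving value 81

linearizable — witness: #3 < #1 < #2 < #4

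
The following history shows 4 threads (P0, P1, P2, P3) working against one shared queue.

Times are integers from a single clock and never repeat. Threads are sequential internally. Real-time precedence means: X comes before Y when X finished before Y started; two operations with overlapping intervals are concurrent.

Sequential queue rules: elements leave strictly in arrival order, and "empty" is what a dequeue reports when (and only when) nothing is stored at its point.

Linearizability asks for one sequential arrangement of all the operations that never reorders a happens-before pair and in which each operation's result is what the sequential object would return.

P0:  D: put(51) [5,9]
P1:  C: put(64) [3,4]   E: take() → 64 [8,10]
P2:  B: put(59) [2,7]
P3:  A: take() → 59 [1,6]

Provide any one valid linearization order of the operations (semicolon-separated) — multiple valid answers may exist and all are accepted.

1. B put(59), leaving queue <59>
2. A take() → 59, leaving queue <>
3. C put(64), leaving queue <64>
4. D put(51), leaving queue <64,51>
5. E take() → 64, leaving queue <51>

B; A; C; D; E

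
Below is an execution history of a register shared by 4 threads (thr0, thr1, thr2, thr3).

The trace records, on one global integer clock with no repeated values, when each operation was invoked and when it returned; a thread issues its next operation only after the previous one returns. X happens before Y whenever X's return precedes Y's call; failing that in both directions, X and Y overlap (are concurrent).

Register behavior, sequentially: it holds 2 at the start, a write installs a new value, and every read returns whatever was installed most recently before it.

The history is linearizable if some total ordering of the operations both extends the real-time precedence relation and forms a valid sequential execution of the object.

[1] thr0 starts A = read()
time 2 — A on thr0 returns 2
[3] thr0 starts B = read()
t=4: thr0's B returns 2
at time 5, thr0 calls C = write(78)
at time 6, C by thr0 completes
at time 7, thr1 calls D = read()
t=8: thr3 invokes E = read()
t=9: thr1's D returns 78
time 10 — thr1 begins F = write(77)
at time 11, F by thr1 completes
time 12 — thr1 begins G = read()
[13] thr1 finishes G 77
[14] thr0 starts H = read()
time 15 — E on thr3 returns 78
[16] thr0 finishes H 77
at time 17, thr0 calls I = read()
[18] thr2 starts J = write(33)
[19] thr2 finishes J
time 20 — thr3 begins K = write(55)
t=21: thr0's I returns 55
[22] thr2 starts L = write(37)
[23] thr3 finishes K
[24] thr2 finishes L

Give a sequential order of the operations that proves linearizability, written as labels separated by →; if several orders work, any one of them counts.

1. A read() → 2, leaving value 2
2. B read() → 2, leaving value 2
3. C write(78), leaving value 78
4. D read() → 78, leaving value 78
5. E read() → 78, leaving value 78
6. F write(77), leaving value 77
7. G read() → 77, leaving value 77
8. H read() → 77, leaving value 77
9. J write(33), leaving value 33
10. K write(55), leaving value 55
11. I read() → 55, leaving value 55
12. L write(37), leaving value 37

A → B → C → D → E → F → G → H → J → K → I → L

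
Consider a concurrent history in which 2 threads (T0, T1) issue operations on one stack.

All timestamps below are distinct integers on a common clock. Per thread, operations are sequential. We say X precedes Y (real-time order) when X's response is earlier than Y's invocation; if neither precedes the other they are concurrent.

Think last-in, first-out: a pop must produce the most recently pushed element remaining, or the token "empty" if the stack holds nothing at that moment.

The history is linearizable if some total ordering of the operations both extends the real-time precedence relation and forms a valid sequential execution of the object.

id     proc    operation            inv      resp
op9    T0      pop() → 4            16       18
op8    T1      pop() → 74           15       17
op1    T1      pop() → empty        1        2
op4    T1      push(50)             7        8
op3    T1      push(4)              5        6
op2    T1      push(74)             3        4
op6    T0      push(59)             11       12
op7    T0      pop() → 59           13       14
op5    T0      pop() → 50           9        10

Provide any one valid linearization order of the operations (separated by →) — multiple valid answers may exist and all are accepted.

step 1: op1 pop() → empty — stack <>
step 2: op2 push(74) — stack <74>
step 3: op3 push(4) — stack <74,4>
step 4: op4 push(50) — stack <74,4,50>
step 5: op5 pop() → 50 — stack <74,4>
step 6: op6 push(59) — stack <74,4,59>
step 7: op7 pop() → 59 — stack <74,4>
step 8: op9 pop() → 4 — stack <74>
step 9: op8 pop() → 74 — stack <>

op1 → op2 → op3 → op4 → op5 → op6 → op7 → op9 → op8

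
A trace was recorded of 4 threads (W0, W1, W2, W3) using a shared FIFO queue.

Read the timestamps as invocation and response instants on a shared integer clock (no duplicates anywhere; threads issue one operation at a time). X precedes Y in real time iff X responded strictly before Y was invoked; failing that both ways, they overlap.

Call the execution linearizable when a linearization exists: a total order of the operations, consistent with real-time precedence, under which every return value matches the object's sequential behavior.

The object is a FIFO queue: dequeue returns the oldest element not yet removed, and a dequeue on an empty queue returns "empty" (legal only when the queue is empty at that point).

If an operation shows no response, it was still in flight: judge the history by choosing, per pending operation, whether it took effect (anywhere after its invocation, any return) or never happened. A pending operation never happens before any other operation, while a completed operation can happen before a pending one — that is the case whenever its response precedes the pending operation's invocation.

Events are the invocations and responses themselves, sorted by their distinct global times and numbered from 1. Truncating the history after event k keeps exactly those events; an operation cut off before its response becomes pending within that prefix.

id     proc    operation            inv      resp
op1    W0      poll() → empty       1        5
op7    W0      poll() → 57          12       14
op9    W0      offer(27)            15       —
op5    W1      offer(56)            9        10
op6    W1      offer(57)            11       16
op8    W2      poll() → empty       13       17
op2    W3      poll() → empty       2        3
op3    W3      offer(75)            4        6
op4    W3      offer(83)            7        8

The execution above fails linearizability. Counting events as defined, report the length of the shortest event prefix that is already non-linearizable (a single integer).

one valid order for events 1..13 is op1, op2, op3, op4, op5:
after step 1 (op1 poll() → empty): queue <>
after step 2 (op2 poll() → empty): queue <>
after step 3 (op3 offer(75)): queue <75>
after step 4 (op4 offer(83)): queue <75,83>
after step 5 (op5 offer(56)): queue <75,83,56>
once event 14 joins (op7's response, time 14), exhaustive search finds no witness
include/drop combinations of the 2 pending operations (op6, op8) were all tried; none helps
for example op1, op2, op3, op4, op5, op7 (pending dropped) fails at step 6: op7 poll() → 57 is not legal there
for example op2, op1, op3, op4, op5, op7 (pending dropped) fails at step 6: op7 poll() → 57 is not legal there

14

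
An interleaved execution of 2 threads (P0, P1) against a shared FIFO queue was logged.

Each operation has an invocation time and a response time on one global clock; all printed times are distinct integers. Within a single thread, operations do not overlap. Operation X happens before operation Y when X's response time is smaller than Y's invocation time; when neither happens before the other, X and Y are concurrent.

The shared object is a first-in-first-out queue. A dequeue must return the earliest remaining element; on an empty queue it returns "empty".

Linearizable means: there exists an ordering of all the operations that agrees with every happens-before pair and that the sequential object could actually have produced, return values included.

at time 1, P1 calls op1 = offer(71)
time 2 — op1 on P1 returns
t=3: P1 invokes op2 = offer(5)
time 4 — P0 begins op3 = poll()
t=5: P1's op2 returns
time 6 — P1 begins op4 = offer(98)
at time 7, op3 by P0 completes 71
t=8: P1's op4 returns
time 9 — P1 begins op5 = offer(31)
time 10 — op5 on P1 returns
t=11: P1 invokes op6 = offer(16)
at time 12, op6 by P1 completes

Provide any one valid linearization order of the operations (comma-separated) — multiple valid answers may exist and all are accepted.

op1, op2, op3, op4, op5, op6

1. op1 offer(71), leaving queue <71>
2. op2 offer(5), leaving queue <71,5>
3. op3 poll() → 71, leaving queue <5>
4. op4 offer(98), leaving queue <5,98>
5. op5 offer(31), leaving queue <5,98,31>
6. op6 offer(16), leaving queue <5,98,31,16>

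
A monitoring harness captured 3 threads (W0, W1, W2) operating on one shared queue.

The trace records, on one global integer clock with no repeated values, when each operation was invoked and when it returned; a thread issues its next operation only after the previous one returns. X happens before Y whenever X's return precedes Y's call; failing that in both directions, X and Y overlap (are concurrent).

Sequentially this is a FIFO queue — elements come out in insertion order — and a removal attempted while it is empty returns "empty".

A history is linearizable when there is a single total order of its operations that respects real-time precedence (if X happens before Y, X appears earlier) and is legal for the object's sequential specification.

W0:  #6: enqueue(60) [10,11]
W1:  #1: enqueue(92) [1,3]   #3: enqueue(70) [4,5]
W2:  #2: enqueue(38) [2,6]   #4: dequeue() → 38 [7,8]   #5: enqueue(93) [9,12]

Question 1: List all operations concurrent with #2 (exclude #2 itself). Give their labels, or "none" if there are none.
overlap test against #2 [2,6]: concurrent iff the interval meets 2..6
#1 [1,3]: concurrent
#3 [4,5]: concurrent
#4 [7,8]: after
#5 [9,12]: after
#6 [10,11]: after

#1, #3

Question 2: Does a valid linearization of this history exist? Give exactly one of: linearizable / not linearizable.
witness order: #2, #1, #3, #4, #5, #6
1. #2 enqueue(38), leaving queue <38>
2. #1 enqueue(92), leaving queue <38,92>
3. #3 enqueue(70), leaving queue <38,92,70>
4. #4 dequeue() → 38, leaving queue <92,70>
5. #5 enqueue(93), leaving queue <92,70,93>
6. #6 enqueue(60), leaving queue <92,70,93,60>

linearizable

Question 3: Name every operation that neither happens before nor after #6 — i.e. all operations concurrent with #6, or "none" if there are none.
#6 spans [10,11]: anything still running between times 10 and 11 counts as concurrent
#1 [1,3]: before
#2 [2,6]: before
#3 [4,5]: before
#4 [7,8]: before
#5 [9,12]: concurrent

#5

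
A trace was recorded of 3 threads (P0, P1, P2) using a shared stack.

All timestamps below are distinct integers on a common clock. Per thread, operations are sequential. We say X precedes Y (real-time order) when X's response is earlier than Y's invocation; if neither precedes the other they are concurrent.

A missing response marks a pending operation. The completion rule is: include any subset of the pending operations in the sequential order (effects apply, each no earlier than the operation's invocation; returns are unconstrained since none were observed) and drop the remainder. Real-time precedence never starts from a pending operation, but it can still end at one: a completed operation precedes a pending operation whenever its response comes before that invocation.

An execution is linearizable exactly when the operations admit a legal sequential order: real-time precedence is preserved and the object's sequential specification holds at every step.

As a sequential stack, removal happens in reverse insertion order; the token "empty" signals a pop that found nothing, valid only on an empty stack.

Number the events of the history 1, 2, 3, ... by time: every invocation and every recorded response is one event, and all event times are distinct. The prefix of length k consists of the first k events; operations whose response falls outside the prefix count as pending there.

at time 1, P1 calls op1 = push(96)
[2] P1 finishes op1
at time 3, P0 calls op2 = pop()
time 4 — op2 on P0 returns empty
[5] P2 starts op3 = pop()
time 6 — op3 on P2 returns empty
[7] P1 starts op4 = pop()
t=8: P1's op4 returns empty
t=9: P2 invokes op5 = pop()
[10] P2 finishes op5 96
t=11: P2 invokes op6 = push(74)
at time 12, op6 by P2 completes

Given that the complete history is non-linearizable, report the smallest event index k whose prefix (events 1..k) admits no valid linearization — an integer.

4

one valid order for events 1..3 is op1:
after step 1 (op1 push(96)): stack <96>
event 4 — op2's response, time 4 — after it, nothing linearizes
take op1, op2: step 2 already fails, because op2 pop() → empty cannot occur there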